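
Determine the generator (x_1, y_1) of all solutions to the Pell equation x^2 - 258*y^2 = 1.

(x, y) = (257, 16)

First expand sqrt(258) as a continued fraction. With x_i = (sqrt(258) + m_i)/d_i and (m_0, d_0) = (0, 1): a_0 = floor(sqrt(258)) = 16, since 16^2 = 256 <= 258 < 289 = 17^2.
Iterate m_{i+1} = d_i*a_i - m_i, d_{i+1} = (258 - m_{i+1}^2)/d_i, a_{i+1} = floor((a_0 + m_{i+1})/d_{i+1}):
  m_1 = 1*16 - 0 = 16, d_1 = (258 - 16^2)/1 = 2/1 = 2, a_1 = floor((16 + 16)/2) = 16.
  m_2 = 2*16 - 16 = 16, d_2 = (258 - 16^2)/2 = 2/2 = 1, a_2 = floor((16 + 16)/1) = 32.
  m_3 = 1*32 - 16 = 16, d_3 = (258 - 16^2)/1 = 2/1 = 2: (m_3, d_3) = (m_1, d_1) = (16, 2), so from here the quotients repeat a_1, a_2; the period length is 2.
So sqrt(258) = [16; (16, 32)] with period length k = 2.
k is even, so the fundamental solution of x^2 - 258y^2 = 1 is (p_{k-1}, q_{k-1}) = (p_1, q_1); compute convergents through index 1.
Convergents (p_i = a_i*p_{i-1} + p_{i-2}, q_i = a_i*q_{i-1} + q_{i-2} with p_{-2}=0, p_{-1}=1, q_{-2}=1, q_{-1}=0):
  i=0: a_0=16, p_0 = 16*1 + 0 = 16, q_0 = 16*0 + 1 = 1.
  i=1: a_1=16, p_1 = 16*16 + 1 = 257, q_1 = 16*1 + 0 = 16.
Check: 257^2 - 258*16^2 = 66049 - 66048 = 1, so (x, y) = (257, 16) solves the equation, and by the theorem it is the least positive solution.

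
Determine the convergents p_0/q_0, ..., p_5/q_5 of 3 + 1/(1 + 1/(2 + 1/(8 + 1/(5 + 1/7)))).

3/1, 4/1, 11/3, 92/25, 471/128, 3389/921

Using the convergent recurrence p_i = a_i*p_{i-1} + p_{i-2}, q_i = a_i*q_{i-1} + q_{i-2} with p_{-2}=0, p_{-1}=1, q_{-2}=1, q_{-1}=0:
  i=0: a_0=3, p_0 = 3*1 + 0 = 3, q_0 = 3*0 + 1 = 1.
  i=1: a_1=1, p_1 = 1*3 + 1 = 4, q_1 = 1*1 + 0 = 1.
  i=2: a_2=2, p_2 = 2*4 + 3 = 11, q_2 = 2*1 + 1 = 3.
  i=3: a_3=8, p_3 = 8*11 + 4 = 92, q_3 = 8*3 + 1 = 25.
  i=4: a_4=5, p_4 = 5*92 + 11 = 471, q_4 = 5*25 + 3 = 128.
  i=5: a_5=7, p_5 = 7*471 + 92 = 3389, q_5 = 7*128 + 25 = 921.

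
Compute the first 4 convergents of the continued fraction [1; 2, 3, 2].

Using the convergent recurrence p_i = a_i*p_{i-1} + p_{i-2}, q_i = a_i*q_{i-1} + q_{i-2} with p_{-2}=0, p_{-1}=1, q_{-2}=1, q_{-1}=0:
  i=0: a_0=1, p_0 = 1*1 + 0 = 1, q_0 = 1*0 + 1 = 1.
  i=1: a_1=2, p_1 = 2*1 + 1 = 3, q_1 = 2*1 + 0 = 2.
  i=2: a_2=3, p_2 = 3*3 + 1 = 10, q_2 = 3*2 + 1 = 7.
  i=3: a_3=2, p_3 = 2*10 + 3 = 23, q_3 = 2*7 + 2 = 16.

1/1, 3/2, 10/7, 23/16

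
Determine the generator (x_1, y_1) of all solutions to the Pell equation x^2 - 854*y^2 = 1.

(x, y) = (1294299, 44290)

First expand sqrt(854) as a continued fraction. With x_i = (sqrt(854) + m_i)/d_i and (m_0, d_0) = (0, 1): a_0 = floor(sqrt(854)) = 29, since 29^2 = 841 <= 854 < 900 = 30^2.
Iterate m_{i+1} = d_i*a_i - m_i, d_{i+1} = (854 - m_{i+1}^2)/d_i, a_{i+1} = floor((a_0 + m_{i+1})/d_{i+1}):
  m_1 = 1*29 - 0 = 29, d_1 = (854 - 29^2)/1 = 13/1 = 13, a_1 = floor((29 + 29)/13) = 4.
  m_2 = 13*4 - 29 = 23, d_2 = (854 - 23^2)/13 = 325/13 = 25, a_2 = floor((29 + 23)/25) = 2.
  m_3 = 25*2 - 23 = 27, d_3 = (854 - 27^2)/25 = 125/25 = 5, a_3 = floor((29 + 27)/5) = 11.
  m_4 = 5*11 - 27 = 28, d_4 = (854 - 28^2)/5 = 70/5 = 14, a_4 = floor((29 + 28)/14) = 4.
  m_5 = 14*4 - 28 = 28, d_5 = (854 - 28^2)/14 = 70/14 = 5, a_5 = floor((29 + 28)/5) = 11.
  m_6 = 5*11 - 28 = 27, d_6 = (854 - 27^2)/5 = 125/5 = 25, a_6 = floor((29 + 27)/25) = 2.
  m_7 = 25*2 - 27 = 23, d_7 = (854 - 23^2)/25 = 325/25 = 13, a_7 = floor((29 + 23)/13) = 4.
  m_8 = 13*4 - 23 = 29, d_8 = (854 - 29^2)/13 = 13/13 = 1, a_8 = floor((29 + 29)/1) = 58.
  m_9 = 1*58 - 29 = 29, d_9 = (854 - 29^2)/1 = 13/1 = 13: (m_9, d_9) = (m_1, d_1) = (29, 13), so from here the quotients repeat a_1, ..., a_8; the period length is 8.
So sqrt(854) = [29; (4, 2, 11, 4, 11, 2, 4, 58)] with period length k = 8.
k is even, so the fundamental solution of x^2 - 854y^2 = 1 is (p_{k-1}, q_{k-1}) = (p_7, q_7); compute convergents through index 7.
Convergents (p_i = a_i*p_{i-1} + p_{i-2}, q_i = a_i*q_{i-1} + q_{i-2} with p_{-2}=0, p_{-1}=1, q_{-2}=1, q_{-1}=0):
  i=0: a_0=29, p_0 = 29*1 + 0 = 29, q_0 = 29*0 + 1 = 1.
  i=1: a_1=4, p_1 = 4*29 + 1 = 117, q_1 = 4*1 + 0 = 4.
  i=2: a_2=2, p_2 = 2*117 + 29 = 263, q_2 = 2*4 + 1 = 9.
  i=3: a_3=11, p_3 = 11*263 + 117 = 3010, q_3 = 11*9 + 4 = 103.
  i=4: a_4=4, p_4 = 4*3010 + 263 = 12303, q_4 = 4*103 + 9 = 421.
  i=5: a_5=11, p_5 = 11*12303 + 3010 = 138343, q_5 = 11*421 + 103 = 4734.
  i=6: a_6=2, p_6 = 2*138343 + 12303 = 288989, q_6 = 2*4734 + 421 = 9889.
  i=7: a_7=4, p_7 = 4*288989 + 138343 = 1294299, q_7 = 4*9889 + 4734 = 44290.
Check: 1294299^2 - 854*44290^2 = 1675209901401 - 1675209901400 = 1, so (x, y) = (1294299, 44290) solves the equation, and by the theorem it is the least positive solution.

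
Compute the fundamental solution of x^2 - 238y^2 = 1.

First expand sqrt(238) as a continued fraction. With x_i = (sqrt(238) + m_i)/d_i and (m_0, d_0) = (0, 1): a_0 = floor(sqrt(238)) = 15, since 15^2 = 225 <= 238 < 256 = 16^2.
Iterate m_{i+1} = d_i*a_i - m_i, d_{i+1} = (238 - m_{i+1}^2)/d_i, a_{i+1} = floor((a_0 + m_{i+1})/d_{i+1}):
  m_1 = 1*15 - 0 = 15, d_1 = (238 - 15^2)/1 = 13/1 = 13, a_1 = floor((15 + 15)/13) = 2.
  m_2 = 13*2 - 15 = 11, d_2 = (238 - 11^2)/13 = 117/13 = 9, a_2 = floor((15 + 11)/9) = 2.
  m_3 = 9*2 - 11 = 7, d_3 = (238 - 7^2)/9 = 189/9 = 21, a_3 = floor((15 + 7)/21) = 1.
  m_4 = 21*1 - 7 = 14, d_4 = (238 - 14^2)/21 = 42/21 = 2, a_4 = floor((15 + 14)/2) = 14.
  m_5 = 2*14 - 14 = 14, d_5 = (238 - 14^2)/2 = 42/2 = 21, a_5 = floor((15 + 14)/21) = 1.
  m_6 = 21*1 - 14 = 7, d_6 = (238 - 7^2)/21 = 189/21 = 9, a_6 = floor((15 + 7)/9) = 2.
  m_7 = 9*2 - 7 = 11, d_7 = (238 - 11^2)/9 = 117/9 = 13, a_7 = floor((15 + 11)/13) = 2.
  m_8 = 13*2 - 11 = 15, d_8 = (238 - 15^2)/13 = 13/13 = 1, a_8 = floor((15 + 15)/1) = 30.
  m_9 = 1*30 - 15 = 15, d_9 = (238 - 15^2)/1 = 13/1 = 13: (m_9, d_9) = (m_1, d_1) = (15, 13), so from here the quotients repeat a_1, ..., a_8; the period length is 8.
So sqrt(238) = [15; (2, 2, 1, 14, 1, 2, 2, 30)] with period length k = 8.
k is even, so the fundamental solution of x^2 - 238y^2 = 1 is (p_{k-1}, q_{k-1}) = (p_7, q_7); compute convergents through index 7.
Convergents (p_i = a_i*p_{i-1} + p_{i-2}, q_i = a_i*q_{i-1} + q_{i-2} with p_{-2}=0, p_{-1}=1, q_{-2}=1, q_{-1}=0):
  i=0: a_0=15, p_0 = 15*1 + 0 = 15, q_0 = 15*0 + 1 = 1.
  i=1: a_1=2, p_1 = 2*15 + 1 = 31, q_1 = 2*1 + 0 = 2.
  i=2: a_2=2, p_2 = 2*31 + 15 = 77, q_2 = 2*2 + 1 = 5.
  i=3: a_3=1, p_3 = 1*77 + 31 = 108, q_3 = 1*5 + 2 = 7.
  i=4: a_4=14, p_4 = 14*108 + 77 = 1589, q_4 = 14*7 + 5 = 103.
  i=5: a_5=1, p_5 = 1*1589 + 108 = 1697, q_5 = 1*103 + 7 = 110.
  i=6: a_6=2, p_6 = 2*1697 + 1589 = 4983, q_6 = 2*110 + 103 = 323.
  i=7: a_7=2, p_7 = 2*4983 + 1697 = 11663, q_7 = 2*323 + 110 = 756.
Check: 11663^2 - 238*756^2 = 136025569 - 136025568 = 1, so (x, y) = (11663, 756) solves the equation, and by the theorem it is the least positive solution.

(x, y) = (11663, 756)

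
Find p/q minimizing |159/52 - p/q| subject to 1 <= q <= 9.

28/9

Expand x = 159/52 as a continued fraction with the Euclidean algorithm:
  159 = 3*52 + 3, so a_0 = 3.
  52 = 17*3 + 1, so a_1 = 17.
  3 = 3*1 + 0, so a_2 = 3.
so x = [3; 17, 3].
Convergents (p_i = a_i*p_{i-1} + p_{i-2}, q_i = a_i*q_{i-1} + q_{i-2} with p_{-2}=0, p_{-1}=1, q_{-2}=1, q_{-1}=0), until the denominator exceeds 9:
  i=0: a_0=3, p_0 = 3*1 + 0 = 3, q_0 = 3*0 + 1 = 1.
  i=1: a_1=17, p_1 = 17*3 + 1 = 52, q_1 = 17*1 + 0 = 17.
q_1 = 17 > 9, so the last convergent with denominator <= 9 is p_0/q_0 = 3/1.
The closest fraction with denominator <= 9 is either p_0/q_0 or the intermediate fraction (k*p_0 + p_{-1})/(k*q_0 + q_{-1}) with the largest k >= 1 whose denominator stays <= 9; these approach x as k grows, and every other convergent or intermediate fraction in range is farther away.
Largest k: floor((9 - q_{-1})/q_0) = floor((9 - 0)/1) = 9 (using the seeds p_{-1} = 1, q_{-1} = 0).
That gives (9*3 + 1)/(9*1 + 0) = 28/9.
Compare the errors: |x - 3/1| = |159*1 - 3*52|/(52*1) = 3/52, and |x - 28/9| = |159*9 - 28*52|/(52*9) = 25/468.
Cross-multiplying, 25*52 = 1300 < 1404 = 3*468, so 25/468 is smaller: the intermediate fraction 28/9 is closer to x than 3/1.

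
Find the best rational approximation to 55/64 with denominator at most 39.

31/36

Expand x = 55/64 as a continued fraction with the Euclidean algorithm:
  55 = 0*64 + 55, so a_0 = 0.
  64 = 1*55 + 9, so a_1 = 1.
  55 = 6*9 + 1, so a_2 = 6.
  9 = 9*1 + 0, so a_3 = 9.
so x = [0; 1, 6, 9].
Convergents (p_i = a_i*p_{i-1} + p_{i-2}, q_i = a_i*q_{i-1} + q_{i-2} with p_{-2}=0, p_{-1}=1, q_{-2}=1, q_{-1}=0), until the denominator exceeds 39:
  i=0: a_0=0, p_0 = 0*1 + 0 = 0, q_0 = 0*0 + 1 = 1.
  i=1: a_1=1, p_1 = 1*0 + 1 = 1, q_1 = 1*1 + 0 = 1.
  i=2: a_2=6, p_2 = 6*1 + 0 = 6, q_2 = 6*1 + 1 = 7.
  i=3: a_3=9, p_3 = 9*6 + 1 = 55, q_3 = 9*7 + 1 = 64.
q_3 = 64 > 39, so the last convergent with denominator <= 39 is p_2/q_2 = 6/7.
The closest fraction with denominator <= 39 is either p_2/q_2 or the intermediate fraction (k*p_2 + p_1)/(k*q_2 + q_1) with the largest k >= 1 whose denominator stays <= 39; these approach x as k grows, and every other convergent or intermediate fraction in range is farther away.
Largest k: floor((39 - q_1)/q_2) = floor((39 - 1)/7) = 5.
That gives (5*6 + 1)/(5*7 + 1) = 31/36.
Compare the errors: |x - 6/7| = |55*7 - 6*64|/(64*7) = 1/448, and |x - 31/36| = |55*36 - 31*64|/(64*36) = 4/2304.
Cross-multiplying, 4*448 = 1792 < 2304 = 1*2304, so 4/2304 is smaller: the intermediate fraction 31/36 is closer to x than 6/7.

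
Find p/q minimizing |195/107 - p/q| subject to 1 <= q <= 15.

Expand x = 195/107 as a continued fraction with the Euclidean algorithm:
  195 = 1*107 + 88, so a_0 = 1.
  107 = 1*88 + 19, so a_1 = 1.
  88 = 4*19 + 12, so a_2 = 4.
  19 = 1*12 + 7, so a_3 = 1.
  12 = 1*7 + 5, so a_4 = 1.
  7 = 1*5 + 2, so a_5 = 1.
  5 = 2*2 + 1, so a_6 = 2.
  2 = 2*1 + 0, so a_7 = 2.
so x = [1; 1, 4, 1, 1, 1, 2, 2].
Convergents (p_i = a_i*p_{i-1} + p_{i-2}, q_i = a_i*q_{i-1} + q_{i-2} with p_{-2}=0, p_{-1}=1, q_{-2}=1, q_{-1}=0), until the denominator exceeds 15:
  i=0: a_0=1, p_0 = 1*1 + 0 = 1, q_0 = 1*0 + 1 = 1.
  i=1: a_1=1, p_1 = 1*1 + 1 = 2, q_1 = 1*1 + 0 = 1.
  i=2: a_2=4, p_2 = 4*2 + 1 = 9, q_2 = 4*1 + 1 = 5.
  i=3: a_3=1, p_3 = 1*9 + 2 = 11, q_3 = 1*5 + 1 = 6.
  i=4: a_4=1, p_4 = 1*11 + 9 = 20, q_4 = 1*6 + 5 = 11.
  i=5: a_5=1, p_5 = 1*20 + 11 = 31, q_5 = 1*11 + 6 = 17.
q_5 = 17 > 15, so the last convergent with denominator <= 15 is p_4/q_4 = 20/11.
The closest fraction with denominator <= 15 is either p_4/q_4 or the intermediate fraction (k*p_4 + p_3)/(k*q_4 + q_3) with the largest k >= 1 whose denominator stays <= 15; these approach x as k grows, and every other convergent or intermediate fraction in range is farther away.
Largest k: floor((15 - q_3)/q_4) = floor((15 - 6)/11) = 0.
Since k = 0, no intermediate fraction beyond p_4/q_4 has denominator <= 15, so the convergent 20/11 is the closest (its error is |195*11 - 20*107|/(107*11) = 5/1177).

20/11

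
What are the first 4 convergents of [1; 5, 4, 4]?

1/1, 6/5, 25/21, 106/89

Using the convergent recurrence p_i = a_i*p_{i-1} + p_{i-2}, q_i = a_i*q_{i-1} + q_{i-2} with p_{-2}=0, p_{-1}=1, q_{-2}=1, q_{-1}=0:
  i=0: a_0=1, p_0 = 1*1 + 0 = 1, q_0 = 1*0 + 1 = 1.
  i=1: a_1=5, p_1 = 5*1 + 1 = 6, q_1 = 5*1 + 0 = 5.
  i=2: a_2=4, p_2 = 4*6 + 1 = 25, q_2 = 4*5 + 1 = 21.
  i=3: a_3=4, p_3 = 4*25 + 6 = 106, q_3 = 4*21 + 5 = 89.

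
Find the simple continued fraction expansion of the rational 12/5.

Run the Euclidean algorithm on 12 and 5; the successive quotients are the partial quotients a_0, a_1, ... (each step inverts the fractional part left over by the previous one):
  12 = 2*5 + 2, so a_0 = 2.
  5 = 2*2 + 1, so a_1 = 2.
  2 = 2*1 + 0, so a_2 = 2.
The remainder reaches 0 after 3 divisions, so the expansion has 3 partial quotients, read off in order.

[2; 2, 2]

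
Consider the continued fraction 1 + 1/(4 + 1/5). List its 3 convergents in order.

Using the convergent recurrence p_i = a_i*p_{i-1} + p_{i-2}, q_i = a_i*q_{i-1} + q_{i-2} with p_{-2}=0, p_{-1}=1, q_{-2}=1, q_{-1}=0:
  i=0: a_0=1, p_0 = 1*1 + 0 = 1, q_0 = 1*0 + 1 = 1.
  i=1: a_1=4, p_1 = 4*1 + 1 = 5, q_1 = 4*1 + 0 = 4.
  i=2: a_2=5, p_2 = 5*5 + 1 = 26, q_2 = 5*4 + 1 = 21.

1/1, 5/4, 26/21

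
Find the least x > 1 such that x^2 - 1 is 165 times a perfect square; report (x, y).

(x, y) = (1079, 84)

First expand sqrt(165) as a continued fraction. With x_i = (sqrt(165) + m_i)/d_i and (m_0, d_0) = (0, 1): a_0 = floor(sqrt(165)) = 12, since 12^2 = 144 <= 165 < 169 = 13^2.
Iterate m_{i+1} = d_i*a_i - m_i, d_{i+1} = (165 - m_{i+1}^2)/d_i, a_{i+1} = floor((a_0 + m_{i+1})/d_{i+1}):
  m_1 = 1*12 - 0 = 12, d_1 = (165 - 12^2)/1 = 21/1 = 21, a_1 = floor((12 + 12)/21) = 1.
  m_2 = 21*1 - 12 = 9, d_2 = (165 - 9^2)/21 = 84/21 = 4, a_2 = floor((12 + 9)/4) = 5.
  m_3 = 4*5 - 9 = 11, d_3 = (165 - 11^2)/4 = 44/4 = 11, a_3 = floor((12 + 11)/11) = 2.
  m_4 = 11*2 - 11 = 11, d_4 = (165 - 11^2)/11 = 44/11 = 4, a_4 = floor((12 + 11)/4) = 5.
  m_5 = 4*5 - 11 = 9, d_5 = (165 - 9^2)/4 = 84/4 = 21, a_5 = floor((12 + 9)/21) = 1.
  m_6 = 21*1 - 9 = 12, d_6 = (165 - 12^2)/21 = 21/21 = 1, a_6 = floor((12 + 12)/1) = 24.
  m_7 = 1*24 - 12 = 12, d_7 = (165 - 12^2)/1 = 21/1 = 21: (m_7, d_7) = (m_1, d_1) = (12, 21), so from here the quotients repeat a_1, ..., a_6; the period length is 6.
So sqrt(165) = [12; (1, 5, 2, 5, 1, 24)] with period length k = 6.
k is even, so the fundamental solution of x^2 - 165y^2 = 1 is (p_{k-1}, q_{k-1}) = (p_5, q_5); compute convergents through index 5.
Convergents (p_i = a_i*p_{i-1} + p_{i-2}, q_i = a_i*q_{i-1} + q_{i-2} with p_{-2}=0, p_{-1}=1, q_{-2}=1, q_{-1}=0):
  i=0: a_0=12, p_0 = 12*1 + 0 = 12, q_0 = 12*0 + 1 = 1.
  i=1: a_1=1, p_1 = 1*12 + 1 = 13, q_1 = 1*1 + 0 = 1.
  i=2: a_2=5, p_2 = 5*13 + 12 = 77, q_2 = 5*1 + 1 = 6.
  i=3: a_3=2, p_3 = 2*77 + 13 = 167, q_3 = 2*6 + 1 = 13.
  i=4: a_4=5, p_4 = 5*167 + 77 = 912, q_4 = 5*13 + 6 = 71.
  i=5: a_5=1, p_5 = 1*912 + 167 = 1079, q_5 = 1*71 + 13 = 84.
Check: 1079^2 - 165*84^2 = 1164241 - 1164240 = 1, so (x, y) = (1079, 84) solves the equation, and by the theorem it is the least positive solution.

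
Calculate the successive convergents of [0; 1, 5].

Using the convergent recurrence p_i = a_i*p_{i-1} + p_{i-2}, q_i = a_i*q_{i-1} + q_{i-2} with p_{-2}=0, p_{-1}=1, q_{-2}=1, q_{-1}=0:
  i=0: a_0=0, p_0 = 0*1 + 0 = 0, q_0 = 0*0 + 1 = 1.
  i=1: a_1=1, p_1 = 1*0 + 1 = 1, q_1 = 1*1 + 0 = 1.
  i=2: a_2=5, p_2 = 5*1 + 0 = 5, q_2 = 5*1 + 1 = 6.

0/1, 1/1, 5/6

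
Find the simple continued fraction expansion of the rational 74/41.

Run the Euclidean algorithm on 74 and 41; the successive quotients are the partial quotients a_0, a_1, ... (each step inverts the fractional part left over by the previous one):
  74 = 1*41 + 33, so a_0 = 1.
  41 = 1*33 + 8, so a_1 = 1.
  33 = 4*8 + 1, so a_2 = 4.
  8 = 8*1 + 0, so a_3 = 8.
The remainder reaches 0 after 4 divisions, so the expansion has 4 partial quotients, read off in order.

[1; 1, 4, 8]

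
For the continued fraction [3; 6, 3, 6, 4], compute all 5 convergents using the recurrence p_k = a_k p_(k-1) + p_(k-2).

3/1, 19/6, 60/19, 379/120, 1576/499

Using the convergent recurrence p_i = a_i*p_{i-1} + p_{i-2}, q_i = a_i*q_{i-1} + q_{i-2} with p_{-2}=0, p_{-1}=1, q_{-2}=1, q_{-1}=0:
  i=0: a_0=3, p_0 = 3*1 + 0 = 3, q_0 = 3*0 + 1 = 1.
  i=1: a_1=6, p_1 = 6*3 + 1 = 19, q_1 = 6*1 + 0 = 6.
  i=2: a_2=3, p_2 = 3*19 + 3 = 60, q_2 = 3*6 + 1 = 19.
  i=3: a_3=6, p_3 = 6*60 + 19 = 379, q_3 = 6*19 + 6 = 120.
  i=4: a_4=4, p_4 = 4*379 + 60 = 1576, q_4 = 4*120 + 19 = 499.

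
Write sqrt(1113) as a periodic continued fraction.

Write x_i = (sqrt(1113) + m_i)/d_i with (m_0, d_0) = (0, 1). a_0 = floor(sqrt(1113)) = 33, since 33^2 = 1089 <= 1113 < 1156 = 34^2.
Iterate m_{i+1} = d_i*a_i - m_i, d_{i+1} = (1113 - m_{i+1}^2)/d_i, a_{i+1} = floor((a_0 + m_{i+1})/d_{i+1}):
  m_1 = 1*33 - 0 = 33, d_1 = (1113 - 33^2)/1 = 24/1 = 24, a_1 = floor((33 + 33)/24) = 2.
  m_2 = 24*2 - 33 = 15, d_2 = (1113 - 15^2)/24 = 888/24 = 37, a_2 = floor((33 + 15)/37) = 1.
  m_3 = 37*1 - 15 = 22, d_3 = (1113 - 22^2)/37 = 629/37 = 17, a_3 = floor((33 + 22)/17) = 3.
  m_4 = 17*3 - 22 = 29, d_4 = (1113 - 29^2)/17 = 272/17 = 16, a_4 = floor((33 + 29)/16) = 3.
  m_5 = 16*3 - 29 = 19, d_5 = (1113 - 19^2)/16 = 752/16 = 47, a_5 = floor((33 + 19)/47) = 1.
  m_6 = 47*1 - 19 = 28, d_6 = (1113 - 28^2)/47 = 329/47 = 7, a_6 = floor((33 + 28)/7) = 8.
  m_7 = 7*8 - 28 = 28, d_7 = (1113 - 28^2)/7 = 329/7 = 47, a_7 = floor((33 + 28)/47) = 1.
  m_8 = 47*1 - 28 = 19, d_8 = (1113 - 19^2)/47 = 752/47 = 16, a_8 = floor((33 + 19)/16) = 3.
  m_9 = 16*3 - 19 = 29, d_9 = (1113 - 29^2)/16 = 272/16 = 17, a_9 = floor((33 + 29)/17) = 3.
  m_10 = 17*3 - 29 = 22, d_10 = (1113 - 22^2)/17 = 629/17 = 37, a_10 = floor((33 + 22)/37) = 1.
  m_11 = 37*1 - 22 = 15, d_11 = (1113 - 15^2)/37 = 888/37 = 24, a_11 = floor((33 + 15)/24) = 2.
  m_12 = 24*2 - 15 = 33, d_12 = (1113 - 33^2)/24 = 24/24 = 1, a_12 = floor((33 + 33)/1) = 66.
  m_13 = 1*66 - 33 = 33, d_13 = (1113 - 33^2)/1 = 24/1 = 24: (m_13, d_13) = (m_1, d_1) = (33, 24), so from here the quotients repeat a_1, ..., a_12; the period length is 12.
Hence the expansion of sqrt(1113) is a_0 = 33 followed by the repeating block 2, 1, 3, 3, 1, 8, 1, 3, 3, 1, 2, 66 (period 12).

[33; (2, 1, 3, 3, 1, 8, 1, 3, 3, 1, 2, 66)]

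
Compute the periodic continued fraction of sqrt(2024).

Write x_i = (sqrt(2024) + m_i)/d_i with (m_0, d_0) = (0, 1). a_0 = floor(sqrt(2024)) = 44, since 44^2 = 1936 <= 2024 < 2025 = 45^2.
Iterate m_{i+1} = d_i*a_i - m_i, d_{i+1} = (2024 - m_{i+1}^2)/d_i, a_{i+1} = floor((a_0 + m_{i+1})/d_{i+1}):
  m_1 = 1*44 - 0 = 44, d_1 = (2024 - 44^2)/1 = 88/1 = 88, a_1 = floor((44 + 44)/88) = 1.
  m_2 = 88*1 - 44 = 44, d_2 = (2024 - 44^2)/88 = 88/88 = 1, a_2 = floor((44 + 44)/1) = 88.
  m_3 = 1*88 - 44 = 44, d_3 = (2024 - 44^2)/1 = 88/1 = 88: (m_3, d_3) = (m_1, d_1) = (44, 88), so from here the quotients repeat a_1, a_2; the period length is 2.
Hence the expansion of sqrt(2024) is a_0 = 44 followed by the repeating block 1, 88 (period 2).

[44; (1, 88)]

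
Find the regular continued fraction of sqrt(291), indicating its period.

[17; (17, 34)]

Write x_i = (sqrt(291) + m_i)/d_i with (m_0, d_0) = (0, 1). a_0 = floor(sqrt(291)) = 17, since 17^2 = 289 <= 291 < 324 = 18^2.
Iterate m_{i+1} = d_i*a_i - m_i, d_{i+1} = (291 - m_{i+1}^2)/d_i, a_{i+1} = floor((a_0 + m_{i+1})/d_{i+1}):
  m_1 = 1*17 - 0 = 17, d_1 = (291 - 17^2)/1 = 2/1 = 2, a_1 = floor((17 + 17)/2) = 17.
  m_2 = 2*17 - 17 = 17, d_2 = (291 - 17^2)/2 = 2/2 = 1, a_2 = floor((17 + 17)/1) = 34.
  m_3 = 1*34 - 17 = 17, d_3 = (291 - 17^2)/1 = 2/1 = 2: (m_3, d_3) = (m_1, d_1) = (17, 2), so from here the quotients repeat a_1, a_2; the period length is 2.
Hence the expansion of sqrt(291) is a_0 = 17 followed by the repeating block 17, 34 (period 2).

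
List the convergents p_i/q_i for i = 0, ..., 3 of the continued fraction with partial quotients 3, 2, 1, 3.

3/1, 7/2, 10/3, 37/11

Using the convergent recurrence p_i = a_i*p_{i-1} + p_{i-2}, q_i = a_i*q_{i-1} + q_{i-2} with p_{-2}=0, p_{-1}=1, q_{-2}=1, q_{-1}=0:
  i=0: a_0=3, p_0 = 3*1 + 0 = 3, q_0 = 3*0 + 1 = 1.
  i=1: a_1=2, p_1 = 2*3 + 1 = 7, q_1 = 2*1 + 0 = 2.
  i=2: a_2=1, p_2 = 1*7 + 3 = 10, q_2 = 1*2 + 1 = 3.
  i=3: a_3=3, p_3 = 3*10 + 7 = 37, q_3 = 3*3 + 2 = 11.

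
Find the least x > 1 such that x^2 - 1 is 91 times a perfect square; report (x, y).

(x, y) = (1574, 165)

First expand sqrt(91) as a continued fraction. With x_i = (sqrt(91) + m_i)/d_i and (m_0, d_0) = (0, 1): a_0 = floor(sqrt(91)) = 9, since 9^2 = 81 <= 91 < 100 = 10^2.
Iterate m_{i+1} = d_i*a_i - m_i, d_{i+1} = (91 - m_{i+1}^2)/d_i, a_{i+1} = floor((a_0 + m_{i+1})/d_{i+1}):
  m_1 = 1*9 - 0 = 9, d_1 = (91 - 9^2)/1 = 10/1 = 10, a_1 = floor((9 + 9)/10) = 1.
  m_2 = 10*1 - 9 = 1, d_2 = (91 - 1^2)/10 = 90/10 = 9, a_2 = floor((9 + 1)/9) = 1.
  m_3 = 9*1 - 1 = 8, d_3 = (91 - 8^2)/9 = 27/9 = 3, a_3 = floor((9 + 8)/3) = 5.
  m_4 = 3*5 - 8 = 7, d_4 = (91 - 7^2)/3 = 42/3 = 14, a_4 = floor((9 + 7)/14) = 1.
  m_5 = 14*1 - 7 = 7, d_5 = (91 - 7^2)/14 = 42/14 = 3, a_5 = floor((9 + 7)/3) = 5.
  m_6 = 3*5 - 7 = 8, d_6 = (91 - 8^2)/3 = 27/3 = 9, a_6 = floor((9 + 8)/9) = 1.
  m_7 = 9*1 - 8 = 1, d_7 = (91 - 1^2)/9 = 90/9 = 10, a_7 = floor((9 + 1)/10) = 1.
  m_8 = 10*1 - 1 = 9, d_8 = (91 - 9^2)/10 = 10/10 = 1, a_8 = floor((9 + 9)/1) = 18.
  m_9 = 1*18 - 9 = 9, d_9 = (91 - 9^2)/1 = 10/1 = 10: (m_9, d_9) = (m_1, d_1) = (9, 10), so from here the quotients repeat a_1, ..., a_8; the period length is 8.
So sqrt(91) = [9; (1, 1, 5, 1, 5, 1, 1, 18)] with period length k = 8.
k is even, so the fundamental solution of x^2 - 91y^2 = 1 is (p_{k-1}, q_{k-1}) = (p_7, q_7); compute convergents through index 7.
Convergents (p_i = a_i*p_{i-1} + p_{i-2}, q_i = a_i*q_{i-1} + q_{i-2} with p_{-2}=0, p_{-1}=1, q_{-2}=1, q_{-1}=0):
  i=0: a_0=9, p_0 = 9*1 + 0 = 9, q_0 = 9*0 + 1 = 1.
  i=1: a_1=1, p_1 = 1*9 + 1 = 10, q_1 = 1*1 + 0 = 1.
  i=2: a_2=1, p_2 = 1*10 + 9 = 19, q_2 = 1*1 + 1 = 2.
  i=3: a_3=5, p_3 = 5*19 + 10 = 105, q_3 = 5*2 + 1 = 11.
  i=4: a_4=1, p_4 = 1*105 + 19 = 124, q_4 = 1*11 + 2 = 13.
  i=5: a_5=5, p_5 = 5*124 + 105 = 725, q_5 = 5*13 + 11 = 76.
  i=6: a_6=1, p_6 = 1*725 + 124 = 849, q_6 = 1*76 + 13 = 89.
  i=7: a_7=1, p_7 = 1*849 + 725 = 1574, q_7 = 1*89 + 76 = 165.
Check: 1574^2 - 91*165^2 = 2477476 - 2477475 = 1, so (x, y) = (1574, 165) solves the equation, and by the theorem it is the least positive solution.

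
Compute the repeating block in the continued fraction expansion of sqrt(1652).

[40; (1, 1, 1, 4, 2, 2, 2, 4, 1, 1, 1, 80)]

Write x_i = (sqrt(1652) + m_i)/d_i with (m_0, d_0) = (0, 1). a_0 = floor(sqrt(1652)) = 40, since 40^2 = 1600 <= 1652 < 1681 = 41^2.
Iterate m_{i+1} = d_i*a_i - m_i, d_{i+1} = (1652 - m_{i+1}^2)/d_i, a_{i+1} = floor((a_0 + m_{i+1})/d_{i+1}):
  m_1 = 1*40 - 0 = 40, d_1 = (1652 - 40^2)/1 = 52/1 = 52, a_1 = floor((40 + 40)/52) = 1.
  m_2 = 52*1 - 40 = 12, d_2 = (1652 - 12^2)/52 = 1508/52 = 29, a_2 = floor((40 + 12)/29) = 1.
  m_3 = 29*1 - 12 = 17, d_3 = (1652 - 17^2)/29 = 1363/29 = 47, a_3 = floor((40 + 17)/47) = 1.
  m_4 = 47*1 - 17 = 30, d_4 = (1652 - 30^2)/47 = 752/47 = 16, a_4 = floor((40 + 30)/16) = 4.
  m_5 = 16*4 - 30 = 34, d_5 = (1652 - 34^2)/16 = 496/16 = 31, a_5 = floor((40 + 34)/31) = 2.
  m_6 = 31*2 - 34 = 28, d_6 = (1652 - 28^2)/31 = 868/31 = 28, a_6 = floor((40 + 28)/28) = 2.
  m_7 = 28*2 - 28 = 28, d_7 = (1652 - 28^2)/28 = 868/28 = 31, a_7 = floor((40 + 28)/31) = 2.
  m_8 = 31*2 - 28 = 34, d_8 = (1652 - 34^2)/31 = 496/31 = 16, a_8 = floor((40 + 34)/16) = 4.
  m_9 = 16*4 - 34 = 30, d_9 = (1652 - 30^2)/16 = 752/16 = 47, a_9 = floor((40 + 30)/47) = 1.
  m_10 = 47*1 - 30 = 17, d_10 = (1652 - 17^2)/47 = 1363/47 = 29, a_10 = floor((40 + 17)/29) = 1.
  m_11 = 29*1 - 17 = 12, d_11 = (1652 - 12^2)/29 = 1508/29 = 52, a_11 = floor((40 + 12)/52) = 1.
  m_12 = 52*1 - 12 = 40, d_12 = (1652 - 40^2)/52 = 52/52 = 1, a_12 = floor((40 + 40)/1) = 80.
  m_13 = 1*80 - 40 = 40, d_13 = (1652 - 40^2)/1 = 52/1 = 52: (m_13, d_13) = (m_1, d_1) = (40, 52), so from here the quotients repeat a_1, ..., a_12; the period length is 12.
Hence the expansion of sqrt(1652) is a_0 = 40 followed by the repeating block 1, 1, 1, 4, 2, 2, 2, 4, 1, 1, 1, 80 (period 12).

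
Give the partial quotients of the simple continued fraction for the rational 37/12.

[3; 12]

Run the Euclidean algorithm on 37 and 12; the successive quotients are the partial quotients a_0, a_1, ... (each step inverts the fractional part left over by the previous one):
  37 = 3*12 + 1, so a_0 = 3.
  12 = 12*1 + 0, so a_1 = 12.
The remainder reaches 0 after 2 divisions, so the expansion has 2 partial quotients, read off in order.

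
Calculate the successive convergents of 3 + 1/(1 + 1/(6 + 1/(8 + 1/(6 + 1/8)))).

Using the convergent recurrence p_i = a_i*p_{i-1} + p_{i-2}, q_i = a_i*q_{i-1} + q_{i-2} with p_{-2}=0, p_{-1}=1, q_{-2}=1, q_{-1}=0:
  i=0: a_0=3, p_0 = 3*1 + 0 = 3, q_0 = 3*0 + 1 = 1.
  i=1: a_1=1, p_1 = 1*3 + 1 = 4, q_1 = 1*1 + 0 = 1.
  i=2: a_2=6, p_2 = 6*4 + 3 = 27, q_2 = 6*1 + 1 = 7.
  i=3: a_3=8, p_3 = 8*27 + 4 = 220, q_3 = 8*7 + 1 = 57.
  i=4: a_4=6, p_4 = 6*220 + 27 = 1347, q_4 = 6*57 + 7 = 349.
  i=5: a_5=8, p_5 = 8*1347 + 220 = 10996, q_5 = 8*349 + 57 = 2849.

3/1, 4/1, 27/7, 220/57, 1347/349, 10996/2849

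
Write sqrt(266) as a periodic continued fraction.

Write x_i = (sqrt(266) + m_i)/d_i with (m_0, d_0) = (0, 1). a_0 = floor(sqrt(266)) = 16, since 16^2 = 256 <= 266 < 289 = 17^2.
Iterate m_{i+1} = d_i*a_i - m_i, d_{i+1} = (266 - m_{i+1}^2)/d_i, a_{i+1} = floor((a_0 + m_{i+1})/d_{i+1}):
  m_1 = 1*16 - 0 = 16, d_1 = (266 - 16^2)/1 = 10/1 = 10, a_1 = floor((16 + 16)/10) = 3.
  m_2 = 10*3 - 16 = 14, d_2 = (266 - 14^2)/10 = 70/10 = 7, a_2 = floor((16 + 14)/7) = 4.
  m_3 = 7*4 - 14 = 14, d_3 = (266 - 14^2)/7 = 70/7 = 10, a_3 = floor((16 + 14)/10) = 3.
  m_4 = 10*3 - 14 = 16, d_4 = (266 - 16^2)/10 = 10/10 = 1, a_4 = floor((16 + 16)/1) = 32.
  m_5 = 1*32 - 16 = 16, d_5 = (266 - 16^2)/1 = 10/1 = 10: (m_5, d_5) = (m_1, d_1) = (16, 10), so from here the quotients repeat a_1, ..., a_4; the period length is 4.
Hence the expansion of sqrt(266) is a_0 = 16 followed by the repeating block 3, 4, 3, 32 (period 4).

[16; (3, 4, 3, 32)]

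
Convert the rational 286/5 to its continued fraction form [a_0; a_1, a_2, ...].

[57; 5]

Run the Euclidean algorithm on 286 and 5; the successive quotients are the partial quotients a_0, a_1, ... (each step inverts the fractional part left over by the previous one):
  286 = 57*5 + 1, so a_0 = 57.
  5 = 5*1 + 0, so a_1 = 5.
The remainder reaches 0 after 2 divisions, so the expansion has 2 partial quotients, read off in order.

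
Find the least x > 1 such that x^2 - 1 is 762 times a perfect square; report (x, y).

First expand sqrt(762) as a continued fraction. With x_i = (sqrt(762) + m_i)/d_i and (m_0, d_0) = (0, 1): a_0 = floor(sqrt(762)) = 27, since 27^2 = 729 <= 762 < 784 = 28^2.
Iterate m_{i+1} = d_i*a_i - m_i, d_{i+1} = (762 - m_{i+1}^2)/d_i, a_{i+1} = floor((a_0 + m_{i+1})/d_{i+1}):
  m_1 = 1*27 - 0 = 27, d_1 = (762 - 27^2)/1 = 33/1 = 33, a_1 = floor((27 + 27)/33) = 1.
  m_2 = 33*1 - 27 = 6, d_2 = (762 - 6^2)/33 = 726/33 = 22, a_2 = floor((27 + 6)/22) = 1.
  m_3 = 22*1 - 6 = 16, d_3 = (762 - 16^2)/22 = 506/22 = 23, a_3 = floor((27 + 16)/23) = 1.
  m_4 = 23*1 - 16 = 7, d_4 = (762 - 7^2)/23 = 713/23 = 31, a_4 = floor((27 + 7)/31) = 1.
  m_5 = 31*1 - 7 = 24, d_5 = (762 - 24^2)/31 = 186/31 = 6, a_5 = floor((27 + 24)/6) = 8.
  m_6 = 6*8 - 24 = 24, d_6 = (762 - 24^2)/6 = 186/6 = 31, a_6 = floor((27 + 24)/31) = 1.
  m_7 = 31*1 - 24 = 7, d_7 = (762 - 7^2)/31 = 713/31 = 23, a_7 = floor((27 + 7)/23) = 1.
  m_8 = 23*1 - 7 = 16, d_8 = (762 - 16^2)/23 = 506/23 = 22, a_8 = floor((27 + 16)/22) = 1.
  m_9 = 22*1 - 16 = 6, d_9 = (762 - 6^2)/22 = 726/22 = 33, a_9 = floor((27 + 6)/33) = 1.
  m_10 = 33*1 - 6 = 27, d_10 = (762 - 27^2)/33 = 33/33 = 1, a_10 = floor((27 + 27)/1) = 54.
  m_11 = 1*54 - 27 = 27, d_11 = (762 - 27^2)/1 = 33/1 = 33: (m_11, d_11) = (m_1, d_1) = (27, 33), so from here the quotients repeat a_1, ..., a_10; the period length is 10.
So sqrt(762) = [27; (1, 1, 1, 1, 8, 1, 1, 1, 1, 54)] with period length k = 10.
k is even, so the fundamental solution of x^2 - 762y^2 = 1 is (p_{k-1}, q_{k-1}) = (p_9, q_9); compute convergents through index 9.
Convergents (p_i = a_i*p_{i-1} + p_{i-2}, q_i = a_i*q_{i-1} + q_{i-2} with p_{-2}=0, p_{-1}=1, q_{-2}=1, q_{-1}=0):
  i=0: a_0=27, p_0 = 27*1 + 0 = 27, q_0 = 27*0 + 1 = 1.
  i=1: a_1=1, p_1 = 1*27 + 1 = 28, q_1 = 1*1 + 0 = 1.
  i=2: a_2=1, p_2 = 1*28 + 27 = 55, q_2 = 1*1 + 1 = 2.
  i=3: a_3=1, p_3 = 1*55 + 28 = 83, q_3 = 1*2 + 1 = 3.
  i=4: a_4=1, p_4 = 1*83 + 55 = 138, q_4 = 1*3 + 2 = 5.
  i=5: a_5=8, p_5 = 8*138 + 83 = 1187, q_5 = 8*5 + 3 = 43.
  i=6: a_6=1, p_6 = 1*1187 + 138 = 1325, q_6 = 1*43 + 5 = 48.
  i=7: a_7=1, p_7 = 1*1325 + 1187 = 2512, q_7 = 1*48 + 43 = 91.
  i=8: a_8=1, p_8 = 1*2512 + 1325 = 3837, q_8 = 1*91 + 48 = 139.
  i=9: a_9=1, p_9 = 1*3837 + 2512 = 6349, q_9 = 1*139 + 91 = 230.
Check: 6349^2 - 762*230^2 = 40309801 - 40309800 = 1, so (x, y) = (6349, 230) solves the equation, and by the theorem it is the least positive solution.

(x, y) = (6349, 230)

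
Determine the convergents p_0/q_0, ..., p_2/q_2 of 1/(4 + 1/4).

Using the convergent recurrence p_i = a_i*p_{i-1} + p_{i-2}, q_i = a_i*q_{i-1} + q_{i-2} with p_{-2}=0, p_{-1}=1, q_{-2}=1, q_{-1}=0:
  i=0: a_0=0, p_0 = 0*1 + 0 = 0, q_0 = 0*0 + 1 = 1.
  i=1: a_1=4, p_1 = 4*0 + 1 = 1, q_1 = 4*1 + 0 = 4.
  i=2: a_2=4, p_2 = 4*1 + 0 = 4, q_2 = 4*4 + 1 = 17.

0/1, 1/4, 4/17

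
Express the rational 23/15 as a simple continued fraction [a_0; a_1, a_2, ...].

Run the Euclidean algorithm on 23 and 15; the successive quotients are the partial quotients a_0, a_1, ... (each step inverts the fractional part left over by the previous one):
  23 = 1*15 + 8, so a_0 = 1.
  15 = 1*8 + 7, so a_1 = 1.
  8 = 1*7 + 1, so a_2 = 1.
  7 = 7*1 + 0, so a_3 = 7.
The remainder reaches 0 after 4 divisions, so the expansion has 4 partial quotients, read off in order.

[1; 1, 1, 7]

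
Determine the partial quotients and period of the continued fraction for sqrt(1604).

[40; (20, 80)]

Write x_i = (sqrt(1604) + m_i)/d_i with (m_0, d_0) = (0, 1). a_0 = floor(sqrt(1604)) = 40, since 40^2 = 1600 <= 1604 < 1681 = 41^2.
Iterate m_{i+1} = d_i*a_i - m_i, d_{i+1} = (1604 - m_{i+1}^2)/d_i, a_{i+1} = floor((a_0 + m_{i+1})/d_{i+1}):
  m_1 = 1*40 - 0 = 40, d_1 = (1604 - 40^2)/1 = 4/1 = 4, a_1 = floor((40 + 40)/4) = 20.
  m_2 = 4*20 - 40 = 40, d_2 = (1604 - 40^2)/4 = 4/4 = 1, a_2 = floor((40 + 40)/1) = 80.
  m_3 = 1*80 - 40 = 40, d_3 = (1604 - 40^2)/1 = 4/1 = 4: (m_3, d_3) = (m_1, d_1) = (40, 4), so from here the quotients repeat a_1, a_2; the period length is 2.
Hence the expansion of sqrt(1604) is a_0 = 40 followed by the repeating block 20, 80 (period 2).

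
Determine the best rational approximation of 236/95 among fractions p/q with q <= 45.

77/31

Expand x = 236/95 as a continued fraction with the Euclidean algorithm:
  236 = 2*95 + 46, so a_0 = 2.
  95 = 2*46 + 3, so a_1 = 2.
  46 = 15*3 + 1, so a_2 = 15.
  3 = 3*1 + 0, so a_3 = 3.
so x = [2; 2, 15, 3].
Convergents (p_i = a_i*p_{i-1} + p_{i-2}, q_i = a_i*q_{i-1} + q_{i-2} with p_{-2}=0, p_{-1}=1, q_{-2}=1, q_{-1}=0), until the denominator exceeds 45:
  i=0: a_0=2, p_0 = 2*1 + 0 = 2, q_0 = 2*0 + 1 = 1.
  i=1: a_1=2, p_1 = 2*2 + 1 = 5, q_1 = 2*1 + 0 = 2.
  i=2: a_2=15, p_2 = 15*5 + 2 = 77, q_2 = 15*2 + 1 = 31.
  i=3: a_3=3, p_3 = 3*77 + 5 = 236, q_3 = 3*31 + 2 = 95.
q_3 = 95 > 45, so the last convergent with denominator <= 45 is p_2/q_2 = 77/31.
The closest fraction with denominator <= 45 is either p_2/q_2 or the intermediate fraction (k*p_2 + p_1)/(k*q_2 + q_1) with the largest k >= 1 whose denominator stays <= 45; these approach x as k grows, and every other convergent or intermediate fraction in range is farther away.
Largest k: floor((45 - q_1)/q_2) = floor((45 - 2)/31) = 1.
That gives (1*77 + 5)/(1*31 + 2) = 82/33.
Compare the errors: |x - 77/31| = |236*31 - 77*95|/(95*31) = 1/2945, and |x - 82/33| = |236*33 - 82*95|/(95*33) = 2/3135.
Cross-multiplying, 1*3135 = 3135 < 5890 = 2*2945, so 1/2945 is smaller: the convergent 77/31 is closer to x than 82/33.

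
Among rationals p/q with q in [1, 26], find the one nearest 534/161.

63/19

Expand x = 534/161 as a continued fraction with the Euclidean algorithm:
  534 = 3*161 + 51, so a_0 = 3.
  161 = 3*51 + 8, so a_1 = 3.
  51 = 6*8 + 3, so a_2 = 6.
  8 = 2*3 + 2, so a_3 = 2.
  3 = 1*2 + 1, so a_4 = 1.
  2 = 2*1 + 0, so a_5 = 2.
so x = [3; 3, 6, 2, 1, 2].
Convergents (p_i = a_i*p_{i-1} + p_{i-2}, q_i = a_i*q_{i-1} + q_{i-2} with p_{-2}=0, p_{-1}=1, q_{-2}=1, q_{-1}=0), until the denominator exceeds 26:
  i=0: a_0=3, p_0 = 3*1 + 0 = 3, q_0 = 3*0 + 1 = 1.
  i=1: a_1=3, p_1 = 3*3 + 1 = 10, q_1 = 3*1 + 0 = 3.
  i=2: a_2=6, p_2 = 6*10 + 3 = 63, q_2 = 6*3 + 1 = 19.
  i=3: a_3=2, p_3 = 2*63 + 10 = 136, q_3 = 2*19 + 3 = 41.
q_3 = 41 > 26, so the last convergent with denominator <= 26 is p_2/q_2 = 63/19.
The closest fraction with denominator <= 26 is either p_2/q_2 or the intermediate fraction (k*p_2 + p_1)/(k*q_2 + q_1) with the largest k >= 1 whose denominator stays <= 26; these approach x as k grows, and every other convergent or intermediate fraction in range is farther away.
Largest k: floor((26 - q_1)/q_2) = floor((26 - 3)/19) = 1.
That gives (1*63 + 10)/(1*19 + 3) = 73/22.
Compare the errors: |x - 63/19| = |534*19 - 63*161|/(161*19) = 3/3059, and |x - 73/22| = |534*22 - 73*161|/(161*22) = 5/3542.
Cross-multiplying, 3*3542 = 10626 < 15295 = 5*3059, so 3/3059 is smaller: the convergent 63/19 is closer to x than 73/22.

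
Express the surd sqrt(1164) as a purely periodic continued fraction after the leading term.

Write x_i = (sqrt(1164) + m_i)/d_i with (m_0, d_0) = (0, 1). a_0 = floor(sqrt(1164)) = 34, since 34^2 = 1156 <= 1164 < 1225 = 35^2.
Iterate m_{i+1} = d_i*a_i - m_i, d_{i+1} = (1164 - m_{i+1}^2)/d_i, a_{i+1} = floor((a_0 + m_{i+1})/d_{i+1}):
  m_1 = 1*34 - 0 = 34, d_1 = (1164 - 34^2)/1 = 8/1 = 8, a_1 = floor((34 + 34)/8) = 8.
  m_2 = 8*8 - 34 = 30, d_2 = (1164 - 30^2)/8 = 264/8 = 33, a_2 = floor((34 + 30)/33) = 1.
  m_3 = 33*1 - 30 = 3, d_3 = (1164 - 3^2)/33 = 1155/33 = 35, a_3 = floor((34 + 3)/35) = 1.
  m_4 = 35*1 - 3 = 32, d_4 = (1164 - 32^2)/35 = 140/35 = 4, a_4 = floor((34 + 32)/4) = 16.
  m_5 = 4*16 - 32 = 32, d_5 = (1164 - 32^2)/4 = 140/4 = 35, a_5 = floor((34 + 32)/35) = 1.
  m_6 = 35*1 - 32 = 3, d_6 = (1164 - 3^2)/35 = 1155/35 = 33, a_6 = floor((34 + 3)/33) = 1.
  m_7 = 33*1 - 3 = 30, d_7 = (1164 - 30^2)/33 = 264/33 = 8, a_7 = floor((34 + 30)/8) = 8.
  m_8 = 8*8 - 30 = 34, d_8 = (1164 - 34^2)/8 = 8/8 = 1, a_8 = floor((34 + 34)/1) = 68.
  m_9 = 1*68 - 34 = 34, d_9 = (1164 - 34^2)/1 = 8/1 = 8: (m_9, d_9) = (m_1, d_1) = (34, 8), so from here the quotients repeat a_1, ..., a_8; the period length is 8.
Hence the expansion of sqrt(1164) is a_0 = 34 followed by the repeating block 8, 1, 1, 16, 1, 1, 8, 68 (period 8).

[34; (8, 1, 1, 16, 1, 1, 8, 68)]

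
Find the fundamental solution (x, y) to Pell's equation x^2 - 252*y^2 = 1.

(x, y) = (127, 8)

First expand sqrt(252) as a continued fraction. With x_i = (sqrt(252) + m_i)/d_i and (m_0, d_0) = (0, 1): a_0 = floor(sqrt(252)) = 15, since 15^2 = 225 <= 252 < 256 = 16^2.
Iterate m_{i+1} = d_i*a_i - m_i, d_{i+1} = (252 - m_{i+1}^2)/d_i, a_{i+1} = floor((a_0 + m_{i+1})/d_{i+1}):
  m_1 = 1*15 - 0 = 15, d_1 = (252 - 15^2)/1 = 27/1 = 27, a_1 = floor((15 + 15)/27) = 1.
  m_2 = 27*1 - 15 = 12, d_2 = (252 - 12^2)/27 = 108/27 = 4, a_2 = floor((15 + 12)/4) = 6.
  m_3 = 4*6 - 12 = 12, d_3 = (252 - 12^2)/4 = 108/4 = 27, a_3 = floor((15 + 12)/27) = 1.
  m_4 = 27*1 - 12 = 15, d_4 = (252 - 15^2)/27 = 27/27 = 1, a_4 = floor((15 + 15)/1) = 30.
  m_5 = 1*30 - 15 = 15, d_5 = (252 - 15^2)/1 = 27/1 = 27: (m_5, d_5) = (m_1, d_1) = (15, 27), so from here the quotients repeat a_1, ..., a_4; the period length is 4.
So sqrt(252) = [15; (1, 6, 1, 30)] with period length k = 4.
k is even, so the fundamental solution of x^2 - 252y^2 = 1 is (p_{k-1}, q_{k-1}) = (p_3, q_3); compute convergents through index 3.
Convergents (p_i = a_i*p_{i-1} + p_{i-2}, q_i = a_i*q_{i-1} + q_{i-2} with p_{-2}=0, p_{-1}=1, q_{-2}=1, q_{-1}=0):
  i=0: a_0=15, p_0 = 15*1 + 0 = 15, q_0 = 15*0 + 1 = 1.
  i=1: a_1=1, p_1 = 1*15 + 1 = 16, q_1 = 1*1 + 0 = 1.
  i=2: a_2=6, p_2 = 6*16 + 15 = 111, q_2 = 6*1 + 1 = 7.
  i=3: a_3=1, p_3 = 1*111 + 16 = 127, q_3 = 1*7 + 1 = 8.
Check: 127^2 - 252*8^2 = 16129 - 16128 = 1, so (x, y) = (127, 8) solves the equation, and by the theorem it is the least positive solution.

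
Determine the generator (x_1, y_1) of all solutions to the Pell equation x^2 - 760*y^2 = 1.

First expand sqrt(760) as a continued fraction. With x_i = (sqrt(760) + m_i)/d_i and (m_0, d_0) = (0, 1): a_0 = floor(sqrt(760)) = 27, since 27^2 = 729 <= 760 < 784 = 28^2.
Iterate m_{i+1} = d_i*a_i - m_i, d_{i+1} = (760 - m_{i+1}^2)/d_i, a_{i+1} = floor((a_0 + m_{i+1})/d_{i+1}):
  m_1 = 1*27 - 0 = 27, d_1 = (760 - 27^2)/1 = 31/1 = 31, a_1 = floor((27 + 27)/31) = 1.
  m_2 = 31*1 - 27 = 4, d_2 = (760 - 4^2)/31 = 744/31 = 24, a_2 = floor((27 + 4)/24) = 1.
  m_3 = 24*1 - 4 = 20, d_3 = (760 - 20^2)/24 = 360/24 = 15, a_3 = floor((27 + 20)/15) = 3.
  m_4 = 15*3 - 20 = 25, d_4 = (760 - 25^2)/15 = 135/15 = 9, a_4 = floor((27 + 25)/9) = 5.
  m_5 = 9*5 - 25 = 20, d_5 = (760 - 20^2)/9 = 360/9 = 40, a_5 = floor((27 + 20)/40) = 1.
  m_6 = 40*1 - 20 = 20, d_6 = (760 - 20^2)/40 = 360/40 = 9, a_6 = floor((27 + 20)/9) = 5.
  m_7 = 9*5 - 20 = 25, d_7 = (760 - 25^2)/9 = 135/9 = 15, a_7 = floor((27 + 25)/15) = 3.
  m_8 = 15*3 - 25 = 20, d_8 = (760 - 20^2)/15 = 360/15 = 24, a_8 = floor((27 + 20)/24) = 1.
  m_9 = 24*1 - 20 = 4, d_9 = (760 - 4^2)/24 = 744/24 = 31, a_9 = floor((27 + 4)/31) = 1.
  m_10 = 31*1 - 4 = 27, d_10 = (760 - 27^2)/31 = 31/31 = 1, a_10 = floor((27 + 27)/1) = 54.
  m_11 = 1*54 - 27 = 27, d_11 = (760 - 27^2)/1 = 31/1 = 31: (m_11, d_11) = (m_1, d_1) = (27, 31), so from here the quotients repeat a_1, ..., a_10; the period length is 10.
So sqrt(760) = [27; (1, 1, 3, 5, 1, 5, 3, 1, 1, 54)] with period length k = 10.
k is even, so the fundamental solution of x^2 - 760y^2 = 1 is (p_{k-1}, q_{k-1}) = (p_9, q_9); compute convergents through index 9.
Convergents (p_i = a_i*p_{i-1} + p_{i-2}, q_i = a_i*q_{i-1} + q_{i-2} with p_{-2}=0, p_{-1}=1, q_{-2}=1, q_{-1}=0):
  i=0: a_0=27, p_0 = 27*1 + 0 = 27, q_0 = 27*0 + 1 = 1.
  i=1: a_1=1, p_1 = 1*27 + 1 = 28, q_1 = 1*1 + 0 = 1.
  i=2: a_2=1, p_2 = 1*28 + 27 = 55, q_2 = 1*1 + 1 = 2.
  i=3: a_3=3, p_3 = 3*55 + 28 = 193, q_3 = 3*2 + 1 = 7.
  i=4: a_4=5, p_4 = 5*193 + 55 = 1020, q_4 = 5*7 + 2 = 37.
  i=5: a_5=1, p_5 = 1*1020 + 193 = 1213, q_5 = 1*37 + 7 = 44.
  i=6: a_6=5, p_6 = 5*1213 + 1020 = 7085, q_6 = 5*44 + 37 = 257.
  i=7: a_7=3, p_7 = 3*7085 + 1213 = 22468, q_7 = 3*257 + 44 = 815.
  i=8: a_8=1, p_8 = 1*22468 + 7085 = 29553, q_8 = 1*815 + 257 = 1072.
  i=9: a_9=1, p_9 = 1*29553 + 22468 = 52021, q_9 = 1*1072 + 815 = 1887.
Check: 52021^2 - 760*1887^2 = 2706184441 - 2706184440 = 1, so (x, y) = (52021, 1887) solves the equation, and by the theorem it is the least positive solution.

(x, y) = (52021, 1887)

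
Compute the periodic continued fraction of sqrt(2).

Write x_i = (sqrt(2) + m_i)/d_i with (m_0, d_0) = (0, 1). a_0 = floor(sqrt(2)) = 1, since 1^2 = 1 <= 2 < 4 = 2^2.
Iterate m_{i+1} = d_i*a_i - m_i, d_{i+1} = (2 - m_{i+1}^2)/d_i, a_{i+1} = floor((a_0 + m_{i+1})/d_{i+1}):
  m_1 = 1*1 - 0 = 1, d_1 = (2 - 1^2)/1 = 1/1 = 1, a_1 = floor((1 + 1)/1) = 2.
  m_2 = 1*2 - 1 = 1, d_2 = (2 - 1^2)/1 = 1/1 = 1: (m_2, d_2) = (m_1, d_1) = (1, 1), so from here the quotient a_1 repeats; the period length is 1.
Hence the expansion of sqrt(2) is a_0 = 1 followed by the repeating block 2 (period 1).

[1; (2)]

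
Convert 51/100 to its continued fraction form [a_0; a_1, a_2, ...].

[0; 1, 1, 24, 2]

Run the Euclidean algorithm on 51 and 100; the successive quotients are the partial quotients a_0, a_1, ... (each step inverts the fractional part left over by the previous one):
  51 = 0*100 + 51, so a_0 = 0.
  100 = 1*51 + 49, so a_1 = 1.
  51 = 1*49 + 2, so a_2 = 1.
  49 = 24*2 + 1, so a_3 = 24.
  2 = 2*1 + 0, so a_4 = 2.
The remainder reaches 0 after 5 divisions, so the expansion has 5 partial quotients, read off in order.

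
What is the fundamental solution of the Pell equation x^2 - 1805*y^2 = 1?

First expand sqrt(1805) as a continued fraction. With x_i = (sqrt(1805) + m_i)/d_i and (m_0, d_0) = (0, 1): a_0 = floor(sqrt(1805)) = 42, since 42^2 = 1764 <= 1805 < 1849 = 43^2.
Iterate m_{i+1} = d_i*a_i - m_i, d_{i+1} = (1805 - m_{i+1}^2)/d_i, a_{i+1} = floor((a_0 + m_{i+1})/d_{i+1}):
  m_1 = 1*42 - 0 = 42, d_1 = (1805 - 42^2)/1 = 41/1 = 41, a_1 = floor((42 + 42)/41) = 2.
  m_2 = 41*2 - 42 = 40, d_2 = (1805 - 40^2)/41 = 205/41 = 5, a_2 = floor((42 + 40)/5) = 16.
  m_3 = 5*16 - 40 = 40, d_3 = (1805 - 40^2)/5 = 205/5 = 41, a_3 = floor((42 + 40)/41) = 2.
  m_4 = 41*2 - 40 = 42, d_4 = (1805 - 42^2)/41 = 41/41 = 1, a_4 = floor((42 + 42)/1) = 84.
  m_5 = 1*84 - 42 = 42, d_5 = (1805 - 42^2)/1 = 41/1 = 41: (m_5, d_5) = (m_1, d_1) = (42, 41), so from here the quotients repeat a_1, ..., a_4; the period length is 4.
So sqrt(1805) = [42; (2, 16, 2, 84)] with period length k = 4.
k is even, so the fundamental solution of x^2 - 1805y^2 = 1 is (p_{k-1}, q_{k-1}) = (p_3, q_3); compute convergents through index 3.
Convergents (p_i = a_i*p_{i-1} + p_{i-2}, q_i = a_i*q_{i-1} + q_{i-2} with p_{-2}=0, p_{-1}=1, q_{-2}=1, q_{-1}=0):
  i=0: a_0=42, p_0 = 42*1 + 0 = 42, q_0 = 42*0 + 1 = 1.
  i=1: a_1=2, p_1 = 2*42 + 1 = 85, q_1 = 2*1 + 0 = 2.
  i=2: a_2=16, p_2 = 16*85 + 42 = 1402, q_2 = 16*2 + 1 = 33.
  i=3: a_3=2, p_3 = 2*1402 + 85 = 2889, q_3 = 2*33 + 2 = 68.
Check: 2889^2 - 1805*68^2 = 8346321 - 8346320 = 1, so (x, y) = (2889, 68) solves the equation, and by the theorem it is the least positive solution.

(x, y) = (2889, 68)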